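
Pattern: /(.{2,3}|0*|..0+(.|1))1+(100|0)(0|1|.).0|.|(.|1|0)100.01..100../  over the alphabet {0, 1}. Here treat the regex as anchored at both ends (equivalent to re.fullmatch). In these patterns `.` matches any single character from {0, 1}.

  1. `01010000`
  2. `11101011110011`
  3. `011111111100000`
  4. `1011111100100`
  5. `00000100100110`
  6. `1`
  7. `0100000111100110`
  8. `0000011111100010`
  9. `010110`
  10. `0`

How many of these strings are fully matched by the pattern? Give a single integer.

8

1 → match
2 → no match
3 → match
4 → match
5 → no match
6 → match
7 → match
8 → match
9 → match
10 → match
Total matched: 8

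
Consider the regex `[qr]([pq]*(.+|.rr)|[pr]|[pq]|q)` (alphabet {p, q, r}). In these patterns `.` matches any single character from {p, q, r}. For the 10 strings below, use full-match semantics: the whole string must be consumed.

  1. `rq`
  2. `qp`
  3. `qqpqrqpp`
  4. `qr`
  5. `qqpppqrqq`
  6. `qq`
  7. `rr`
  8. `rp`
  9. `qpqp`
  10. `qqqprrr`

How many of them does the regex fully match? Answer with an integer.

1 → match
2 → match
3 → match
4 → match
5 → match
6 → match
7 → match
8 → match
9 → match
10 → match
Total matched: 10

10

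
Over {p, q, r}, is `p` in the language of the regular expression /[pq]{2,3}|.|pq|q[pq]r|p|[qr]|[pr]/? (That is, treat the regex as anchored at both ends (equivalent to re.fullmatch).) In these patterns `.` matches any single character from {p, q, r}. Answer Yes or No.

Yes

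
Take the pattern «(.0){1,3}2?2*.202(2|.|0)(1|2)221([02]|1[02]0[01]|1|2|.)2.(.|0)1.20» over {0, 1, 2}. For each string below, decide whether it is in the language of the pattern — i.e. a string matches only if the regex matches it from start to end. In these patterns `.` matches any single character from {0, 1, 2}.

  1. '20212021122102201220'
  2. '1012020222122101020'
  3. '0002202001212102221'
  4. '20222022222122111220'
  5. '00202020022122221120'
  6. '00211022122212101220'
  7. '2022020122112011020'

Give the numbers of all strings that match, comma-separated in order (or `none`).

1 → match
2 → match
3 → no match — must end with '20'
4 → match
5 → no match
6 → no match
7 → match

1, 2, 4, 7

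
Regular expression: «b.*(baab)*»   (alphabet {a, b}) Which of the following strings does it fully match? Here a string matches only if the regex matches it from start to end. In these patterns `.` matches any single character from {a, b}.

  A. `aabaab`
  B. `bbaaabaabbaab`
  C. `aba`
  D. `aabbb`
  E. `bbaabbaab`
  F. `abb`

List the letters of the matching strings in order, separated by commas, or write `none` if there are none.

A → no match — must start with `b`
B → match
C → no match — must start with `b`
D → no match — must start with `b`
E → match
F → no match — must start with `b`

B, E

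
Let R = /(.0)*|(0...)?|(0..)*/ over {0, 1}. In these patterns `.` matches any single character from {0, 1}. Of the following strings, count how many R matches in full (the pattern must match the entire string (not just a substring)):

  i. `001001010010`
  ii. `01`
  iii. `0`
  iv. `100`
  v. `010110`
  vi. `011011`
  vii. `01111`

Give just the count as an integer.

2

i → match
ii → no match
iii → no match
iv → no match
v → no match
vi → match
vii → no match
Total matched: 2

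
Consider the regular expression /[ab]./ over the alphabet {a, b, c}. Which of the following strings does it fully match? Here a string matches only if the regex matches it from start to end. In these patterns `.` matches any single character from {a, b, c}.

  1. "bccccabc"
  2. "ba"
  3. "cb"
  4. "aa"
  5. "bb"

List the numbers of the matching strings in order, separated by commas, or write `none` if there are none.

2, 4, 5

1 → no match
2 → match
3 → no match
4 → match
5 → match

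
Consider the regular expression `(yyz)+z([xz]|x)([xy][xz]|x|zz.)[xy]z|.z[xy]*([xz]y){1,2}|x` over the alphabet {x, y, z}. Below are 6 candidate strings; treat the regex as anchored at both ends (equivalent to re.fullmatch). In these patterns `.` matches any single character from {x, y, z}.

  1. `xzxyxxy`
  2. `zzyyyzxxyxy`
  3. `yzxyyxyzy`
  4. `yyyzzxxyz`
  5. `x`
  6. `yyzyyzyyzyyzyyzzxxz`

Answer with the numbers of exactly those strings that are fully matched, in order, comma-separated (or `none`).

1 → match
2 → no match
3 → match
4 → no match
5 → match
6 → no match

1, 3, 5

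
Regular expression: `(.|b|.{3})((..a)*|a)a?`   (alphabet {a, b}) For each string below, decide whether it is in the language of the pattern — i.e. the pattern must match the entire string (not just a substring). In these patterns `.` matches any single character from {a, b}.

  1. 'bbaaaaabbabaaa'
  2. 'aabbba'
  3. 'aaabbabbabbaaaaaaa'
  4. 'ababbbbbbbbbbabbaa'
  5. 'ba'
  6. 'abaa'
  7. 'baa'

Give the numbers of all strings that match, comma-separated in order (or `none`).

1 → match
2 → match
3 → match
4 → no match
5 → match
6 → match
7 → match

1, 2, 3, 5, 6, 7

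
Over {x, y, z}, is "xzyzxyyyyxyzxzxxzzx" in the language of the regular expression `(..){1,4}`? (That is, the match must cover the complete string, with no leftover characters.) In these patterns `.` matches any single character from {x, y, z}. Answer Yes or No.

No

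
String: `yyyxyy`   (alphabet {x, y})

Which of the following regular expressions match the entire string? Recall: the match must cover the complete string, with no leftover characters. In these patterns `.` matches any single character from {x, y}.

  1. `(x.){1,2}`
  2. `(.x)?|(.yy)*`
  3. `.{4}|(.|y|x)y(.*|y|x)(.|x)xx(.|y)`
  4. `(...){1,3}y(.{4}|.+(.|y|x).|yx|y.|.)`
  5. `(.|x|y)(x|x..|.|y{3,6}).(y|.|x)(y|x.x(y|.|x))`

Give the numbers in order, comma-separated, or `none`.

1 → no match — must start with `x`
2 → match
3 → no match
4 → no match
5 → no match

2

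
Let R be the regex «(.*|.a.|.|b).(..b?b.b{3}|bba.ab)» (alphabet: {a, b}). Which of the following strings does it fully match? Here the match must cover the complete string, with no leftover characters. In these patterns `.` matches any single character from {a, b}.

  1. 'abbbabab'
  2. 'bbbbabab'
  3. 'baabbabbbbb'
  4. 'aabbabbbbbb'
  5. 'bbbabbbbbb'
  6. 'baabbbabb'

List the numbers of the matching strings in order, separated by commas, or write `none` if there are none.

1, 2, 3, 4, 5

1 → match
2 → match
3 → match
4 → match
5 → match
6 → no match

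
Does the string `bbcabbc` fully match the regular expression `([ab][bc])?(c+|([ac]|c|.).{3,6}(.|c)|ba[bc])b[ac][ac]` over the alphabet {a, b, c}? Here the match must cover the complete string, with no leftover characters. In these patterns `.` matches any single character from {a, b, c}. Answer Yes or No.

No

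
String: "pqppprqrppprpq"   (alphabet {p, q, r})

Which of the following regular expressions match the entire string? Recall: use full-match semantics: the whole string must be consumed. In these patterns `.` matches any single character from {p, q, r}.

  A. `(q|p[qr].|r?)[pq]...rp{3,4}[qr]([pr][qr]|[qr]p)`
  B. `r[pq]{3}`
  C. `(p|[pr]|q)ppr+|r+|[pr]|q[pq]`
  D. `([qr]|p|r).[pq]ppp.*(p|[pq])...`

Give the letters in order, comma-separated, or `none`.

A → match
B → no match — must start with "r"
C → no match
D → no match

A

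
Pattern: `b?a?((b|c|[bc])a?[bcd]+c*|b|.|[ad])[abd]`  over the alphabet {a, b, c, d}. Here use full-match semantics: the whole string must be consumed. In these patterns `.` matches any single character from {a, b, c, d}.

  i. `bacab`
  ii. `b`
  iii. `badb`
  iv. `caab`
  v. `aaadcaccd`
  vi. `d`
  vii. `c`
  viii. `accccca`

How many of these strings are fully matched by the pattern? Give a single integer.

i → no match
ii → no match
iii → match
iv → no match
v → no match
vi → no match
vii → no match
viii → match
Total matched: 2

2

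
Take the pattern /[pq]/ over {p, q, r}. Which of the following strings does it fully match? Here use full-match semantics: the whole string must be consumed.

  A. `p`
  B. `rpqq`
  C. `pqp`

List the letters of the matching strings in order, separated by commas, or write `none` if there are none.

A

A → match
B → no match
C → no match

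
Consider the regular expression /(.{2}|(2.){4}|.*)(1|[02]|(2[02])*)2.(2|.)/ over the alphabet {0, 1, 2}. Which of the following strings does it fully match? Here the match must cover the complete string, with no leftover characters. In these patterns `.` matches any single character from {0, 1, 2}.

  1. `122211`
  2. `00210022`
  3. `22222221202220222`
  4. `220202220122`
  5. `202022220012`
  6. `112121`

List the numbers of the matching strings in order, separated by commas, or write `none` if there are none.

1 → match
2 → no match
3 → match
4 → no match
5 → no match
6 → no match

1, 3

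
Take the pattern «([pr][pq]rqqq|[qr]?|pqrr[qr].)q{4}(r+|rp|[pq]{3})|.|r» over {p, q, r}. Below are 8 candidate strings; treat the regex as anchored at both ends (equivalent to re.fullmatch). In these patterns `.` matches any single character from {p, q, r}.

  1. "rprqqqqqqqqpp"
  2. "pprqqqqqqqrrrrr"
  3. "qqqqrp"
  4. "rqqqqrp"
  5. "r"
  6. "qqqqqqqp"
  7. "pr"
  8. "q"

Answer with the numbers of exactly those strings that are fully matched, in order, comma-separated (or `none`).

1 → match
2 → match
3 → match
4 → match
5 → match
6 → match
7 → no match
8 → match

1, 2, 3, 4, 5, 6, 8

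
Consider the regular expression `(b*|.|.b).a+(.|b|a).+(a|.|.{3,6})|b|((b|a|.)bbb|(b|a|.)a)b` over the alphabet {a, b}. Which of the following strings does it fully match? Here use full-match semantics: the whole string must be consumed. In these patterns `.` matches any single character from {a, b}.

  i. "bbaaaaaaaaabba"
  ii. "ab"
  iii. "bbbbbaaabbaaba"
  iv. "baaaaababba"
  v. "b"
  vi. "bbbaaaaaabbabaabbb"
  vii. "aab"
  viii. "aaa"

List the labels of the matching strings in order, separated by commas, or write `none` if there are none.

i, iii, iv, v, vi, vii

i → match
ii → no match
iii → match
iv → match
v → match
vi → match
vii → match
viii → no match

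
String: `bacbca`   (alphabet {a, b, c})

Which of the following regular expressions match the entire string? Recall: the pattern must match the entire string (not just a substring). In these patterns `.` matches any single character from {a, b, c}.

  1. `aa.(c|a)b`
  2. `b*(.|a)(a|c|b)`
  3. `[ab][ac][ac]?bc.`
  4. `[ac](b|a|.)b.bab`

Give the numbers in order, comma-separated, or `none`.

1 → no match — must start with `aa`
2 → no match
3 → match
4 → no match — must end with `bab`

3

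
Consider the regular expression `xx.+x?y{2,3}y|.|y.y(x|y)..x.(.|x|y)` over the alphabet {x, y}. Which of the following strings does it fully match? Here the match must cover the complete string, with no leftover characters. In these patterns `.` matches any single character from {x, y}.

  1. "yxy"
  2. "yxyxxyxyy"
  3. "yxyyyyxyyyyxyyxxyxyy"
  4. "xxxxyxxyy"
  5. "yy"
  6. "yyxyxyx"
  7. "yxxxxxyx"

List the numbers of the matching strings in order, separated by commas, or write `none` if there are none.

1 → no match
2 → match
3 → no match
4 → no match
5 → no match
6 → no match
7 → no match

2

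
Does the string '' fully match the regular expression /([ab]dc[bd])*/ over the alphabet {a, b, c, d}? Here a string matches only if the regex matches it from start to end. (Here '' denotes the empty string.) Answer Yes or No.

Yes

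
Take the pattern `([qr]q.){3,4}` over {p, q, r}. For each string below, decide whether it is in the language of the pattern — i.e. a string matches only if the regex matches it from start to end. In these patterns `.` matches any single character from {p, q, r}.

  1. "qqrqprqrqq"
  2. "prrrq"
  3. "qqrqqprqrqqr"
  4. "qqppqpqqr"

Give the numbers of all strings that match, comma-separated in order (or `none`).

3

1 → no match
2 → no match
3 → match
4 → no match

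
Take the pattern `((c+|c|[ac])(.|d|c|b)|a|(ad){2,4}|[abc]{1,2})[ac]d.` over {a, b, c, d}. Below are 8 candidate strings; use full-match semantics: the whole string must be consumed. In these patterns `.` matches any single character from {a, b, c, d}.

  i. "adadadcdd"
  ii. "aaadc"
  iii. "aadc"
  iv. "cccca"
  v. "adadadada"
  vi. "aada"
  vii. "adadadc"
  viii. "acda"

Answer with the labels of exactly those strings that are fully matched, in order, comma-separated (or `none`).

i → match
ii → match
iii → match
iv → no match
v → match
vi → match
vii → match
viii → match

i, ii, iii, v, vi, vii, viii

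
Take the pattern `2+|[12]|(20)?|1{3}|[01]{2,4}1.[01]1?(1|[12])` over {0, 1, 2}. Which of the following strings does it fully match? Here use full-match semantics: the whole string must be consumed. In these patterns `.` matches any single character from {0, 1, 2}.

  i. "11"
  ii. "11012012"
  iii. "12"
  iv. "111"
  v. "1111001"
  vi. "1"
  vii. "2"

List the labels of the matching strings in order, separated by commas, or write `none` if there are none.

i → no match
ii → match
iii → no match
iv → match
v → match
vi → match
vii → match

ii, iv, v, vi, vii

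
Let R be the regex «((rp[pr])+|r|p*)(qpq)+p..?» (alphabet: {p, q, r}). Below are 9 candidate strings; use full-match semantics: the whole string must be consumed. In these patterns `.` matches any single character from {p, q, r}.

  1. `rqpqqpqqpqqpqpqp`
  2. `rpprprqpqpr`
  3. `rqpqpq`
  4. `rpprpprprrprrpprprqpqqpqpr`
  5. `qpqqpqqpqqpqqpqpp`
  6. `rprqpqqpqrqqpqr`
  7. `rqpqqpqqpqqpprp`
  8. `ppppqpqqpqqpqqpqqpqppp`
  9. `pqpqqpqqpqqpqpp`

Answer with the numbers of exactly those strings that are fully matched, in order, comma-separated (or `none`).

1 → match
2 → match
3 → match
4 → match
5 → match
6 → no match
7 → no match
8 → match
9 → match

1, 2, 3, 4, 5, 8, 9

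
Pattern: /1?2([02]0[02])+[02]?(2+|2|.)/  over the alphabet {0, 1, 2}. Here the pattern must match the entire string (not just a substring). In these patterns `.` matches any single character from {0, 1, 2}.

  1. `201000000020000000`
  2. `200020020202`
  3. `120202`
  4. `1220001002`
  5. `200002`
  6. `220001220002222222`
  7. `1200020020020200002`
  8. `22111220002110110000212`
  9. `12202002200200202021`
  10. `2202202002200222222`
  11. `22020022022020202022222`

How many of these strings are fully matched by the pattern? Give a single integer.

4

1 → no match
2 → match
3 → no match
4 → no match
5 → match
6 → no match
7 → match
8 → no match
9 → no match
10 → match
11 → no match
Total matched: 4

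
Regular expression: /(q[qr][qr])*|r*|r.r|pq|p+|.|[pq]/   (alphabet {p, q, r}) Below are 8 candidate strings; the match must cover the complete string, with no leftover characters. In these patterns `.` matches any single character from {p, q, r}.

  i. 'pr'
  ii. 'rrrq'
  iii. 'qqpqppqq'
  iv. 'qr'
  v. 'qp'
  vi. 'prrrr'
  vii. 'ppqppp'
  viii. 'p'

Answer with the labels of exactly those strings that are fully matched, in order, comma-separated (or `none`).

viii

i → no match
ii → no match
iii → no match
iv → no match
v → no match
vi → no match
vii → no match
viii → match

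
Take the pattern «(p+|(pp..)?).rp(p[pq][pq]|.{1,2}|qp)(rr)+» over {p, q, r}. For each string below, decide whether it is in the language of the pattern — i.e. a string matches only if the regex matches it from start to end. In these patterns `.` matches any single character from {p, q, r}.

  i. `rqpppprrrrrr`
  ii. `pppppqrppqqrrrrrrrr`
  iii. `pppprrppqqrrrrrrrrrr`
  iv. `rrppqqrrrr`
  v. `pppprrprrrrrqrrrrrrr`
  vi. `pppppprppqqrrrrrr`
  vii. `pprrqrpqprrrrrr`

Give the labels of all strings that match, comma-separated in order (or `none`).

ii, iii, iv, vi, vii

i → no match
ii → match
iii → match
iv → match
v → no match
vi → match
vii → match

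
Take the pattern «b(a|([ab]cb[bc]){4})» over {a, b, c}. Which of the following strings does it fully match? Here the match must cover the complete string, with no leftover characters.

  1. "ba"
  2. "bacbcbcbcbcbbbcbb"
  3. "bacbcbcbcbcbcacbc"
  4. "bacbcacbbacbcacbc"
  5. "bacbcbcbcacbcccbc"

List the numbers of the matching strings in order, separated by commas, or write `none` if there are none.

1 → match
2 → match
3 → match
4 → match
5 → no match

1, 2, 3, 4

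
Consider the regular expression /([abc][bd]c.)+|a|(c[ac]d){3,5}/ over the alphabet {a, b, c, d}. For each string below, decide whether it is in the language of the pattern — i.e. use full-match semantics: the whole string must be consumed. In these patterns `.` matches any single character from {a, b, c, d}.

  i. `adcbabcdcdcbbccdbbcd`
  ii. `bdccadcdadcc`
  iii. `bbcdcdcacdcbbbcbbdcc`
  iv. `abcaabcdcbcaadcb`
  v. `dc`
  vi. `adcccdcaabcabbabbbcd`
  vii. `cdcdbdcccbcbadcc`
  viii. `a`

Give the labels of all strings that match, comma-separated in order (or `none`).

i → no match
ii. `bdccadcdadcc` → match
iii → match
iv → match
v. `dc` → no match
vi → no match
vii → match
viii. `a` → match

ii, iii, iv, vii, viii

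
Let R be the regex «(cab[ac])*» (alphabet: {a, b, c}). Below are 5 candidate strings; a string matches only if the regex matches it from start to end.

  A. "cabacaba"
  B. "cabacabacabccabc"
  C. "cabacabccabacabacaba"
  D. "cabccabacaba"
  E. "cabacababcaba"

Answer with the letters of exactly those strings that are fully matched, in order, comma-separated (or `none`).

A → match
B → match
C → match
D → match
E → no match

A, B, C, D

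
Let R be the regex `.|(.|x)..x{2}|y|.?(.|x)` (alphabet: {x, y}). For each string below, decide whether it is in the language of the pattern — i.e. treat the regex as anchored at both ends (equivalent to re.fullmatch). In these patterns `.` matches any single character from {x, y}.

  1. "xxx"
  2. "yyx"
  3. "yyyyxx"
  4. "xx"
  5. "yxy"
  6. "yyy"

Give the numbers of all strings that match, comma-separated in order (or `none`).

4

1 → no match
2 → no match
3 → no match
4 → match
5 → no match
6 → no match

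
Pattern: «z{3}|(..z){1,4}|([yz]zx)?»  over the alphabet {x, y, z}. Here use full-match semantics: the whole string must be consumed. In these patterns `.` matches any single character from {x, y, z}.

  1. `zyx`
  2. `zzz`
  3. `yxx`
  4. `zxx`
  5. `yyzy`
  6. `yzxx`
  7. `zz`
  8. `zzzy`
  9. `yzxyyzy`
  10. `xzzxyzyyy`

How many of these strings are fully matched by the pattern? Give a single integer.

1 → no match
2 → match
3 → no match
4 → no match
5 → no match
6 → no match
7 → no match
8 → no match
9 → no match
10 → no match
Total matched: 1

1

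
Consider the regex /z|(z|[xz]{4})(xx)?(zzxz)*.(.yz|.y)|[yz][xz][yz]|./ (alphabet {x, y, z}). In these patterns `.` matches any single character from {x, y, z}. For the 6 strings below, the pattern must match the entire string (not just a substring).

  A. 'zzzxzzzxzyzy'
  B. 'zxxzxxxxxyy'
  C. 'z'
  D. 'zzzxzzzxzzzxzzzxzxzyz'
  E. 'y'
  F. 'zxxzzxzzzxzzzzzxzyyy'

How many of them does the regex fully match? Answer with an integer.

A → match
B → no match
C → match
D → match
E → match
F → no match
Total matched: 4

4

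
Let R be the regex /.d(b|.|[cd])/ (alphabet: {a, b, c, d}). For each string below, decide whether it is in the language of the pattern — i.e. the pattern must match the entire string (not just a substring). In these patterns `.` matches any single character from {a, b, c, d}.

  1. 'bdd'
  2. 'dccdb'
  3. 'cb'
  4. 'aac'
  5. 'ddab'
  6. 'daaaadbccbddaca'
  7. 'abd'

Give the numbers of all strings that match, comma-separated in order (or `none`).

1 → match
2 → no match
3 → no match
4 → no match
5 → no match
6 → no match
7 → no match

1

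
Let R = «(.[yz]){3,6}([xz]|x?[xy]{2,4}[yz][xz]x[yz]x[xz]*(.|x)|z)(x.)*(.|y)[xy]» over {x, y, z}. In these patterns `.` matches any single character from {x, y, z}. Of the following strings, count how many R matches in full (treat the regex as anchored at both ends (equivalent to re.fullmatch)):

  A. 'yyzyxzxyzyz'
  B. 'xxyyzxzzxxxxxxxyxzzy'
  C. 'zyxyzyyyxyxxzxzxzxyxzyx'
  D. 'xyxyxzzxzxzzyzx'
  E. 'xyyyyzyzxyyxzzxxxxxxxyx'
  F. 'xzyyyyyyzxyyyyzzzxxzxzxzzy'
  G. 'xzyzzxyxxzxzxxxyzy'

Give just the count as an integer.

1

A → no match
B → no match
C → match
D → no match
E → no match
F → no match
G → no match
Total matched: 1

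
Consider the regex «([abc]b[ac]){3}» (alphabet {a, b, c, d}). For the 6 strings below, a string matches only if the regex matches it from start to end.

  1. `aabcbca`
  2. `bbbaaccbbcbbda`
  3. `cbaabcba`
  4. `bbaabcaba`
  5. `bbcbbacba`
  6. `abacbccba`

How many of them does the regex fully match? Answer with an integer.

1 → no match
2 → no match
3 → no match
4 → match
5 → match
6 → match
Total matched: 3

3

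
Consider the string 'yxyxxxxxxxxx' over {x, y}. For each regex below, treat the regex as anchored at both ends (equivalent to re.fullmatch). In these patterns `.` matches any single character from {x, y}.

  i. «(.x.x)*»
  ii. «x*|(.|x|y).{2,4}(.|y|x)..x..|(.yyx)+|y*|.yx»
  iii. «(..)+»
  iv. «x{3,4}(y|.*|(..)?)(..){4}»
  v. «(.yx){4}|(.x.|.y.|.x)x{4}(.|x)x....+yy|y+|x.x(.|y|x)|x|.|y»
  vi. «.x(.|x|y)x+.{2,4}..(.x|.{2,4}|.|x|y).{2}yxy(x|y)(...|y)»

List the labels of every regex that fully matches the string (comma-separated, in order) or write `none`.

i → match
ii → no match
iii → match
iv → no match — must start with 'x'
v → no match
vi → no match

i, iii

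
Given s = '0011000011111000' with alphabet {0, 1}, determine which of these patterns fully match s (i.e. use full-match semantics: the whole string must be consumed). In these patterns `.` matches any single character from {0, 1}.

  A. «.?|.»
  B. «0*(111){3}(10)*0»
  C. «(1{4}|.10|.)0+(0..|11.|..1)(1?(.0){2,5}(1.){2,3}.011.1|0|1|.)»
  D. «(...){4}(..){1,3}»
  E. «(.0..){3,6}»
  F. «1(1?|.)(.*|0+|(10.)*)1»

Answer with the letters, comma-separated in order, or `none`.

D

A → no match
B → no match
C → no match
D → match
E → no match
F → no match — must start with '1'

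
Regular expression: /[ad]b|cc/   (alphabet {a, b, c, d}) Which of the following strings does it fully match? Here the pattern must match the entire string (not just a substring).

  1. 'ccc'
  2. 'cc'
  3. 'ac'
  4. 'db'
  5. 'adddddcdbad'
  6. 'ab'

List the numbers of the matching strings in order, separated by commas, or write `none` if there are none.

1. 'ccc' → no match
2. 'cc' → match
3. 'ac' → no match
4. 'db' → match
5. 'adddddcdbad' → no match
6. 'ab' → match

2, 4, 6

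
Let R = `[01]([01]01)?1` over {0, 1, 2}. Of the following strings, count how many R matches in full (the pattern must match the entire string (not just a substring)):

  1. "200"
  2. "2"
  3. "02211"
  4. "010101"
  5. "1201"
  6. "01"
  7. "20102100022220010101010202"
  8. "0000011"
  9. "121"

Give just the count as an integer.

1 → no match — must end with "1"
2 → no match — must end with "1"
3 → no match
4 → no match
5 → no match
6 → match
7 → no match — must end with "1"
8 → no match
9 → no match
Total matched: 1

1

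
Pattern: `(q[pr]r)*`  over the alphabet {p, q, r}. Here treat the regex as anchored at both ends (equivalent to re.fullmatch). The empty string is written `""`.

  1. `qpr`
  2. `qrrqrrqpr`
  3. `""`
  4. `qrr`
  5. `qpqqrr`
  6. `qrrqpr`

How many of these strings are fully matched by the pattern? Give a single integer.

5

1. `qpr` → match
2. `qrrqrrqpr` → match
3. `""` → match
4. `qrr` → match
5. `qpqqrr` → no match
6. `qrrqpr` → match
Total matched: 5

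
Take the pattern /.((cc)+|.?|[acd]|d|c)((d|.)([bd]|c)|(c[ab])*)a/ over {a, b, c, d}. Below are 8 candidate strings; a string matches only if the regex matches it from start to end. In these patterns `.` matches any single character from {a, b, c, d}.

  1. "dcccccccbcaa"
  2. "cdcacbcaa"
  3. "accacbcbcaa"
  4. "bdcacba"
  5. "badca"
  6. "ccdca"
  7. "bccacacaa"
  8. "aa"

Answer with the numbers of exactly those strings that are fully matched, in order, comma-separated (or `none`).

1, 2, 3, 4, 5, 6, 7, 8

1 → match
2 → match
3 → match
4 → match
5 → match
6 → match
7 → match
8 → match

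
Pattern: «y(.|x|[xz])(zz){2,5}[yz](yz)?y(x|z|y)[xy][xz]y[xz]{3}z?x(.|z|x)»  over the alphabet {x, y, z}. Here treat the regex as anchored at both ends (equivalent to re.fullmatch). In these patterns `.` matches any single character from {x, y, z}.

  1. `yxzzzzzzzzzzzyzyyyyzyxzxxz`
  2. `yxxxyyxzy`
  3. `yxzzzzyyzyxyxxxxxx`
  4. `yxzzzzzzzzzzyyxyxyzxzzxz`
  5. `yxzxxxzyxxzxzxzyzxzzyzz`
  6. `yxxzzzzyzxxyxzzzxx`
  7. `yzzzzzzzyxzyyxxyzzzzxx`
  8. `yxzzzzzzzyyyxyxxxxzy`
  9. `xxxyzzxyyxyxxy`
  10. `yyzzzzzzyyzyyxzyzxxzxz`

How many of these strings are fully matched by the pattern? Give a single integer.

1 → no match
2 → no match
3 → no match
4 → match
5 → no match
6 → no match
7 → no match
8 → no match
9 → no match — must start with `y`
10 → match
Total matched: 2

2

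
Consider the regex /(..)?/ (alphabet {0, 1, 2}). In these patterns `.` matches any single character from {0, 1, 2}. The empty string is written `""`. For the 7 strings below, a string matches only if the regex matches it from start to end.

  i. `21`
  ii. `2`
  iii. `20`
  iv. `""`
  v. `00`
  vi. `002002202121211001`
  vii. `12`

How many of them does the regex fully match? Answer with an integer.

5

i → match
ii → no match
iii → match
iv → match
v → match
vi → no match
vii → match
Total matched: 5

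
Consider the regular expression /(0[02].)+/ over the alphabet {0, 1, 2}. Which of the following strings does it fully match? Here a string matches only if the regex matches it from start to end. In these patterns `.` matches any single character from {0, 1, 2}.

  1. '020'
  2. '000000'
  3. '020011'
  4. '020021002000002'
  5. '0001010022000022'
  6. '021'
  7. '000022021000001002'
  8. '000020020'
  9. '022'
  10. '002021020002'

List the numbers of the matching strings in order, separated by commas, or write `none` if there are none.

1, 2, 4, 6, 7, 8, 9, 10

1 → match
2 → match
3 → no match
4 → match
5 → no match
6 → match
7 → match
8 → match
9 → match
10 → match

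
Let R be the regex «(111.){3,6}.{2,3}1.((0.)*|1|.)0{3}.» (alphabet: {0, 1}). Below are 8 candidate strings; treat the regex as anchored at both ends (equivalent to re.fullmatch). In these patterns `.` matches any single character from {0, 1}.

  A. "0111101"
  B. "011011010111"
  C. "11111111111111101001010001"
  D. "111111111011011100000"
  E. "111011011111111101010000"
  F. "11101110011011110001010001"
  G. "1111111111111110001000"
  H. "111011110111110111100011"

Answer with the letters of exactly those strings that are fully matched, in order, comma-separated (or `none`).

A → no match — must start with "111"
B → no match — must start with "111"
C → match
D → no match
E → no match
F → no match
G → no match
H → no match

C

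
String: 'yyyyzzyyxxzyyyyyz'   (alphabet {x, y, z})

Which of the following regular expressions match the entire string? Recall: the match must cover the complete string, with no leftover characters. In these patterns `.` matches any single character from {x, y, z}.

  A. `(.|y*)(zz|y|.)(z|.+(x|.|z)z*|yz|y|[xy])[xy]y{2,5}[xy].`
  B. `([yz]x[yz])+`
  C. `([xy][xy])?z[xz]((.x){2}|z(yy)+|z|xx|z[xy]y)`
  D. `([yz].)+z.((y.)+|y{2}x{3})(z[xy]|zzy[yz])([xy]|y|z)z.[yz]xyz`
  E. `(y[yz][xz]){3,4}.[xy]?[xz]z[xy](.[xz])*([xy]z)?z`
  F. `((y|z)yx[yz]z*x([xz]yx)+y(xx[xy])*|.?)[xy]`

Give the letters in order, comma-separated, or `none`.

A

A → match
B → no match
C → no match
D → no match — must end with 'xyz'
E → no match
F → no match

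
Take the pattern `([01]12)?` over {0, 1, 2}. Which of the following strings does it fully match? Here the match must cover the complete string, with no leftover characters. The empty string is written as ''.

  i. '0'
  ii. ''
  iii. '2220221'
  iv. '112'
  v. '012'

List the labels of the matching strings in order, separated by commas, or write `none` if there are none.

ii, iv, v

i → no match
ii → match
iii → no match
iv → match
v → match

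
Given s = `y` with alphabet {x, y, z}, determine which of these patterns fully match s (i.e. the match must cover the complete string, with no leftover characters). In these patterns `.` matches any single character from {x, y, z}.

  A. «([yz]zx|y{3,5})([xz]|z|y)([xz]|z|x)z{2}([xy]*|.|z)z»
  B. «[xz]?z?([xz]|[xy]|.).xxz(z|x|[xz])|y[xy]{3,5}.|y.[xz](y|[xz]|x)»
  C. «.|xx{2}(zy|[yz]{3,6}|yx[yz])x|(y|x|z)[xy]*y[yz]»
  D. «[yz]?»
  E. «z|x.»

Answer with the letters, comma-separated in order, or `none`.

A → no match — must end with `z`
B → no match
C → match
D → match
E → no match

C, D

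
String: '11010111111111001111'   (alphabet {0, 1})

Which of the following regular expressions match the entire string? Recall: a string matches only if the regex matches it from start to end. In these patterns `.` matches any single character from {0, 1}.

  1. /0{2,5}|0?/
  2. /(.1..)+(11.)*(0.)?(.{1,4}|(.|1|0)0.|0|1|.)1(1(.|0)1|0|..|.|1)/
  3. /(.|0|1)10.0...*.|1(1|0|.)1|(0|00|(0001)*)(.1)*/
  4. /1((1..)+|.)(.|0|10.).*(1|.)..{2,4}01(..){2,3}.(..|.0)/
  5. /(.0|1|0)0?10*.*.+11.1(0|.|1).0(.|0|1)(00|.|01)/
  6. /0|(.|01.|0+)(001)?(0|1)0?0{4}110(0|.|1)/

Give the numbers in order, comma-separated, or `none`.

1 → no match
2 → match
3 → match
4 → no match
5 → no match
6 → no match

2, 3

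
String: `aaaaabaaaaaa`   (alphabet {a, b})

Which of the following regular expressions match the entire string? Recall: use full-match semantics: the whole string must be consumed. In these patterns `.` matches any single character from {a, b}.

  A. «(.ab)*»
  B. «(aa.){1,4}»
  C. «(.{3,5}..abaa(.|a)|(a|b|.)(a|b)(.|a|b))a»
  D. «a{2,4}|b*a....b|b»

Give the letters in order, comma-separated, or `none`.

B

A → no match
B → match
C → no match
D → no match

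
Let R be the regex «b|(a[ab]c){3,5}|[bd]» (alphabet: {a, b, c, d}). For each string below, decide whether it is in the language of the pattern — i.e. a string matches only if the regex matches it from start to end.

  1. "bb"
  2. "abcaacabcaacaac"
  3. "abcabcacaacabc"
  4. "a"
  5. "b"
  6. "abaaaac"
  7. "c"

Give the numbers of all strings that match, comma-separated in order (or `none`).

2, 5

1 → no match
2 → match
3 → no match
4 → no match
5 → match
6 → no match
7 → no match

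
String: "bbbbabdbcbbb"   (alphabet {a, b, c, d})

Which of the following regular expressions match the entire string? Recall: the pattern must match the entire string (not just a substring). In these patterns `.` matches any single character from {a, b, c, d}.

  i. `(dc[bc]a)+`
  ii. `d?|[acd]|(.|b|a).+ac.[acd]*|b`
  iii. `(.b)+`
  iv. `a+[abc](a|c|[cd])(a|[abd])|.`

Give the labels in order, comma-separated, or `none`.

i → no match — must start with "dc"
ii → no match
iii → match
iv → no match

iii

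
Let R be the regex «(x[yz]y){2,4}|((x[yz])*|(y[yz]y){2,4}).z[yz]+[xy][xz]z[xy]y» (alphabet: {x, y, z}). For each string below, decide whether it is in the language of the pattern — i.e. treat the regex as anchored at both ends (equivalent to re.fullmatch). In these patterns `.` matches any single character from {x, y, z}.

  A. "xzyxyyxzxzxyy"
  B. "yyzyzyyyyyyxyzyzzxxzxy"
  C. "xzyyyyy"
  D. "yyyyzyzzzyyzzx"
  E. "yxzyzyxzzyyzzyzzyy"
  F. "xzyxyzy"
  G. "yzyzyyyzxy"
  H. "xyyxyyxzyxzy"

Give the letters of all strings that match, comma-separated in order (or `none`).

A → no match
B → no match
C → no match
D → no match — must end with "y"
E → no match
F → no match
G → no match
H → match

H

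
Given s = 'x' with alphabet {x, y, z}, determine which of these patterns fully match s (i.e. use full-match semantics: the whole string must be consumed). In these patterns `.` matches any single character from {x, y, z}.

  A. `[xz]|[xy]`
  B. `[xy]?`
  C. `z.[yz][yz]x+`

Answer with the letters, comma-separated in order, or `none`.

A, B

A → match
B → match
C → no match — must start with 'z'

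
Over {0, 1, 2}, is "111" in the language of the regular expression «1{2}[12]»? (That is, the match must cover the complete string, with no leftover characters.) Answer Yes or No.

Yes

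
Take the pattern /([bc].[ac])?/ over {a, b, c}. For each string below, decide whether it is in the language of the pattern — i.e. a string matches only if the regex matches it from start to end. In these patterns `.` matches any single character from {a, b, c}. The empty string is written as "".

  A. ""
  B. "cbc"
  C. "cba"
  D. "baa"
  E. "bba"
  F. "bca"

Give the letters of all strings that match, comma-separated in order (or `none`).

A, B, C, D, E, F

A → match
B → match
C → match
D → match
E → match
F → match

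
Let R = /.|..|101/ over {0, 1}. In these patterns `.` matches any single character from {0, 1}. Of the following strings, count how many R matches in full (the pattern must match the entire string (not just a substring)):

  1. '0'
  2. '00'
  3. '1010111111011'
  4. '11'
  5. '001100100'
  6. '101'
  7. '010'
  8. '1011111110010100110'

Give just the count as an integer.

4

1. '0' → match
2. '00' → match
3 → no match
4. '11' → match
5. '001100100' → no match
6. '101' → match
7. '010' → no match
8 → no match
Total matched: 4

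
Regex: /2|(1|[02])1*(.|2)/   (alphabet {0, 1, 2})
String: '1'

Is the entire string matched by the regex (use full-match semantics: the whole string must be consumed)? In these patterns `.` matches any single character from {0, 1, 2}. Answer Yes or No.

No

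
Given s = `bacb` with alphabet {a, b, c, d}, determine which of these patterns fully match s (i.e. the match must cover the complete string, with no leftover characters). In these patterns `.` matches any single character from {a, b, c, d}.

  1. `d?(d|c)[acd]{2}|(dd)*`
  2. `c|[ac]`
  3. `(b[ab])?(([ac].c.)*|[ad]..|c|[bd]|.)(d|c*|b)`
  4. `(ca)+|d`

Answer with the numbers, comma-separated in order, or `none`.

1 → no match
2 → no match
3 → match
4 → no match

3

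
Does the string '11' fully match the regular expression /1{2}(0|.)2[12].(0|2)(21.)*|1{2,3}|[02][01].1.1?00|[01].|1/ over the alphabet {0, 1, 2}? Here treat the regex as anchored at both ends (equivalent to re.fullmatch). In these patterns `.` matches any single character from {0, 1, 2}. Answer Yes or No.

Yes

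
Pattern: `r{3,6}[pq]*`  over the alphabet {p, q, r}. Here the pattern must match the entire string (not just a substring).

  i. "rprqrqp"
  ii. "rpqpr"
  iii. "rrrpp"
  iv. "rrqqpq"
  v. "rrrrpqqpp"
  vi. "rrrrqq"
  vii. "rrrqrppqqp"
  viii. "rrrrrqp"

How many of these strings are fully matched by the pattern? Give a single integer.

i → no match
ii → no match
iii → match
iv → no match
v → match
vi → match
vii → no match
viii → match
Total matched: 4

4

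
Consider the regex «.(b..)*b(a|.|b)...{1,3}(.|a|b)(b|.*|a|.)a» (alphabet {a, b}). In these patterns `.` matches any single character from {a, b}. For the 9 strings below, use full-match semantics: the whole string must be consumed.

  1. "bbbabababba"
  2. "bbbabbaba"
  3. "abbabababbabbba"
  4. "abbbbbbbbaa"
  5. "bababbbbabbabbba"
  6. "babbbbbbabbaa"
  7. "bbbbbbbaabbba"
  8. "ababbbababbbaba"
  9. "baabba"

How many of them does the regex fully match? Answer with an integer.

1 → match
2 → match
3 → match
4 → match
5 → no match
6 → no match
7 → match
8 → match
9 → no match
Total matched: 6

6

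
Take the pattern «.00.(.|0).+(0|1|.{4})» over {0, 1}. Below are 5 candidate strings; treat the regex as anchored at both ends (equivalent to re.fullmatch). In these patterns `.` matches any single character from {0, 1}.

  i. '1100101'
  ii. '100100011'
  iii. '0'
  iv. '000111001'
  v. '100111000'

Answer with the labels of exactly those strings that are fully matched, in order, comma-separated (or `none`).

i → no match
ii → match
iii → no match
iv → match
v → match

ii, iv, v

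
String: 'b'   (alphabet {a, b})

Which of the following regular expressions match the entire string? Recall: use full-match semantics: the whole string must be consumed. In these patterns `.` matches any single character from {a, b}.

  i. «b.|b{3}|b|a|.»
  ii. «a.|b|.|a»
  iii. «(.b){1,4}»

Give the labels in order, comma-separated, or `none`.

i → match
ii → match
iii → no match

i, ii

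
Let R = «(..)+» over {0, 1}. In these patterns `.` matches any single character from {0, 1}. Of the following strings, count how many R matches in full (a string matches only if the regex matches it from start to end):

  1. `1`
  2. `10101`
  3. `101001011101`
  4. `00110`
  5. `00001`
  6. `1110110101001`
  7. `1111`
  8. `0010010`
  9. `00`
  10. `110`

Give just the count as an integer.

1 → no match
2 → no match
3 → match
4 → no match
5 → no match
6 → no match
7 → match
8 → no match
9 → match
10 → no match
Total matched: 3

3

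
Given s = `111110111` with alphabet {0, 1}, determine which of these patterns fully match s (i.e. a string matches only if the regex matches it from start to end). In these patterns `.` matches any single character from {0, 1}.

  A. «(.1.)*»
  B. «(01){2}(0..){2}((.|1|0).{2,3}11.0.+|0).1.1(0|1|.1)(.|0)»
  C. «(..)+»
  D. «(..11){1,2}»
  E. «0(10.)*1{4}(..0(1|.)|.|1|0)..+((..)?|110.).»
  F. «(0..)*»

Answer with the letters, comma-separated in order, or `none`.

A → match
B → no match — must start with `01`
C → no match
D → no match
E → no match — must start with `0`
F → no match

A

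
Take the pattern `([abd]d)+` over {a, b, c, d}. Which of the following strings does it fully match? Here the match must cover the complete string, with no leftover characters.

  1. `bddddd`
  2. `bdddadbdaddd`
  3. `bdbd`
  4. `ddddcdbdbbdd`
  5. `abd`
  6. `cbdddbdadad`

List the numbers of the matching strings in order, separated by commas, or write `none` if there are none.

1 → match
2 → match
3 → match
4 → no match
5 → no match
6 → no match

1, 2, 3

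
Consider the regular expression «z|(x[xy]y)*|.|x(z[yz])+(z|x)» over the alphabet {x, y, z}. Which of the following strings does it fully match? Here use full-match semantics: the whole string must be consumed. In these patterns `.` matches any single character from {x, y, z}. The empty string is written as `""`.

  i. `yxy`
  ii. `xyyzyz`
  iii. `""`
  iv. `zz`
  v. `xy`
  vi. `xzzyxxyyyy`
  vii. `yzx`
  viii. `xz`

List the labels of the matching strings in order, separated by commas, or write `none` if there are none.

iii

i. `yxy` → no match
ii. `xyyzyz` → no match
iii. `""` → match
iv. `zz` → no match
v. `xy` → no match
vi. `xzzyxxyyyy` → no match
vii. `yzx` → no match
viii. `xz` → no match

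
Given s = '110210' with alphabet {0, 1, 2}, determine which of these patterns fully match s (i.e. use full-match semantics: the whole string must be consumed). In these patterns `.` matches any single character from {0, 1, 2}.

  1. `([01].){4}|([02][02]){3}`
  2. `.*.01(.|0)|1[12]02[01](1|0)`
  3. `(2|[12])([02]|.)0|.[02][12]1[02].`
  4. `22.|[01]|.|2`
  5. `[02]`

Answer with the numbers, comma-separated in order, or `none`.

1 → no match
2 → match
3 → no match
4 → no match
5 → no match

2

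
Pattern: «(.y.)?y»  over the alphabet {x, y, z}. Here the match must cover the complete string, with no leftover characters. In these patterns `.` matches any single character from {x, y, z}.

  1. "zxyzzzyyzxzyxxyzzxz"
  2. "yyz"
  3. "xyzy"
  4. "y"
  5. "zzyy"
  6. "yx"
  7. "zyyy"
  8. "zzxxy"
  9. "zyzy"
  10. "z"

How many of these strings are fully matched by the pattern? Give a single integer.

1 → no match — must end with "y"
2 → no match — must end with "y"
3 → match
4 → match
5 → no match
6 → no match — must end with "y"
7 → match
8 → no match
9 → match
10 → no match — must end with "y"
Total matched: 4

4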